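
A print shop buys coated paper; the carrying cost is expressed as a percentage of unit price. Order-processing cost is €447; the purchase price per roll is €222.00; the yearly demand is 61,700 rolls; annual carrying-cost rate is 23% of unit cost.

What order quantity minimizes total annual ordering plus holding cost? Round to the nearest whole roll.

1,039 rolls

Holding cost per roll per year: H = 23% × €222 = €51.0600
Q* = √(2·D·S / H) = √(2·61,700·447 / 51.06) = √1,080,293.8 ≈ 1,039.37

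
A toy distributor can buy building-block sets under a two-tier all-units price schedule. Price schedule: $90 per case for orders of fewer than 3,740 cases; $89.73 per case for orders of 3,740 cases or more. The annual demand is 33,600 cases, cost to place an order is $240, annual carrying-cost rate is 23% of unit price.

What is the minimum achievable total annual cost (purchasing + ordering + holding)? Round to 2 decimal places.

H₁ = 23%×$90 = $20.7000;  H₂ = 23%×$89.73 = $20.6379
EOQ₁ = √(2×33,600×240/20.7000) = 882.68  (< 3,740, feasible at tier 1)
EOQ₂ = √(2×33,600×240/20.6379) = 884.01  (< 3,740 → use Q = 3,740 at tier-2 price)
TC(tier 1 (EOQ₁), Q≈882.7) = $3,042,271.55
TC(tier 2, Q≈3,740.0) = $3,055,677.02
Minimum at tier 1 (EOQ₁): $3,042,271.55

$3,042,271.55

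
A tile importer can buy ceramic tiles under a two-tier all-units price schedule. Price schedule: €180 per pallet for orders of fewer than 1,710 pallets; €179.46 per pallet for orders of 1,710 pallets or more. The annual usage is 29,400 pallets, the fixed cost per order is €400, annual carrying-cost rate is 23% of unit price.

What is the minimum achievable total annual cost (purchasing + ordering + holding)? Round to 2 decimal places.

€5,318,292.00

H₁ = 23%×€180 = €41.4000;  H₂ = 23%×€179.46 = €41.2758
EOQ₁ = √(2×29,400×400/41.4000) = 753.73  (< 1,710, feasible at tier 1)
EOQ₂ = √(2×29,400×400/41.2758) = 754.87  (< 1,710 → use Q = 1,710 at tier-2 price)
TC(tier 1 (EOQ₁), Q≈753.7) = €5,323,204.62
TC(tier 2, Q≈1,710.0) = €5,318,292.00
Minimum at tier 2: €5,318,292.00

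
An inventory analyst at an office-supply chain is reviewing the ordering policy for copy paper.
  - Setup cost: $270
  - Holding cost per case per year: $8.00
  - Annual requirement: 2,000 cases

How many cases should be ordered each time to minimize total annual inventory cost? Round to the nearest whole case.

EOQ = √(2DS/H) = √(2 × 2,000 × 270 / 8)
    = √(135,000.00) ≈ 367.42

367 cases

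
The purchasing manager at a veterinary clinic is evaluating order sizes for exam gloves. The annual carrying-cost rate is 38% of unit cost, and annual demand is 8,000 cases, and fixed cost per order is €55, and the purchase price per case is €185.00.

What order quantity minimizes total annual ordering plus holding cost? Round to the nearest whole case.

112 cases

Carrying cost H = €185 × 38% = €70.3000/case/yr
Q* = √(2·D·S / H) = √(2·8,000·55 / 70.3) = √12,517.8 ≈ 111.88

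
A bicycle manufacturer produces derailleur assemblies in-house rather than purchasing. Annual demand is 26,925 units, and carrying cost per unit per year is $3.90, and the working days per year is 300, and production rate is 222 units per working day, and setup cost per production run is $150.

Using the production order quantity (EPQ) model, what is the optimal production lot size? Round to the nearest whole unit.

Daily demand d = 26,925/300 = 89.750; p = 222; 1 − d/p = 0.59572
EPQ = √(2DS / (H(1 − d/p)))
    = √(2 × 26,925 × 150 / (3.9 × 0.59572)) ≈ 1,864.60

1,865 units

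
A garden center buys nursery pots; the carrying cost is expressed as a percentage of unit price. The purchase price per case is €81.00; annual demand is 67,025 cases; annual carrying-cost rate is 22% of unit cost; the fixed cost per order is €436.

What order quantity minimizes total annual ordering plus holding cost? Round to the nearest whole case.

Carrying cost H = €81 × 22% = €17.8200/case/yr
Optimal lot size Q* = (2 × 67,025 × €436 / €17.82)^½ ≈ 1,811.02

1,811 cases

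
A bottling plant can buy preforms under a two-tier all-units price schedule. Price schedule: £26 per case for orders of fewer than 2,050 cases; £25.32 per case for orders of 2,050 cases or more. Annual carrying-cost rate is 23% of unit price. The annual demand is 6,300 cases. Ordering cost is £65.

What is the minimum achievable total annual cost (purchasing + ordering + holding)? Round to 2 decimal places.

£165,684.95

H₁ = 23%×£26 = £5.9800;  H₂ = 23%×£25.32 = £5.8236
EOQ₁ = √(2×6,300×65/5.9800) = 370.08  (< 2,050, feasible at tier 1)
EOQ₂ = √(2×6,300×65/5.8236) = 375.01  (< 2,050 → use Q = 2,050 at tier-2 price)
TC(tier 1 (EOQ₁), Q≈370.1) = £166,013.06
TC(tier 2, Q≈2,050.0) = £165,684.95
Minimum at tier 2: £165,684.95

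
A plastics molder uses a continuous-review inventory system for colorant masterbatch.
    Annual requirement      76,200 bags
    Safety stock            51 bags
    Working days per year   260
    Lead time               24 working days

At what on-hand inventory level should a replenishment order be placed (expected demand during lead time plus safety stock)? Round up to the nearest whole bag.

7,085 bags

Daily demand d = 76,200 / 260 = 293.077 bags/day
Demand during lead time = 293.077 × 24 = 7,033.85
Reorder point = 7,033.85 + 51 = 7,084.85 → round up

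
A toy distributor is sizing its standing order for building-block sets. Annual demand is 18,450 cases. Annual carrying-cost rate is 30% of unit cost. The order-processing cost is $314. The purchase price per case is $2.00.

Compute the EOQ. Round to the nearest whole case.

Holding cost per case per year: H = 30% × $2 = $0.6000
Q* = √(2·D·S / H) = √(2·18,450·314 / 0.6) = √19,311,000.0 ≈ 4,394.43

4,394 cases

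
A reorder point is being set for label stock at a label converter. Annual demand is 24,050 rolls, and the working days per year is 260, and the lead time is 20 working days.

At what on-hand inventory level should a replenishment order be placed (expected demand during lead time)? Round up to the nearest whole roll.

Daily demand d = 24,050 / 260 = 92.500 rolls/day
Demand during lead time = 92.500 × 20 = 1,850.00
Reorder point = 1,850.00 → round up

1,850 rolls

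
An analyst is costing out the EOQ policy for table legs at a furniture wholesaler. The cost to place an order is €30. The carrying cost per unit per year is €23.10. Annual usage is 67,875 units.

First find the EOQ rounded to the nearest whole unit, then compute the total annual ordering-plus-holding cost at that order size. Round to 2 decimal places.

€9,699.21

Q* = √(2·D·S / H) = √(2·67,875·30 / 23.1) = √176,298.7 ≈ 419.88 → Q = 420 units
Annual ordering cost = (D/Q)·S = (67,875/420) × 30 = €4,848.21
Annual holding cost  = (Q/2)·H = (420/2) × 23.1 = €4,851.00
Total = €4,848.21 + €4,851.00 = €9,699.21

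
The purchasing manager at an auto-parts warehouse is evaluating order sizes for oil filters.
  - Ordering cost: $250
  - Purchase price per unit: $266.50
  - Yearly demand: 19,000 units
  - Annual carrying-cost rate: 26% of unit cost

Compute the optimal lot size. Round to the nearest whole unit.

370 units

Holding cost per unit per year: H = 26% × $266.5 = $69.2900
2DS/H = 2·19,000·250/69.29 = 137,104.92
EOQ = √137,104.92 ≈ 370.28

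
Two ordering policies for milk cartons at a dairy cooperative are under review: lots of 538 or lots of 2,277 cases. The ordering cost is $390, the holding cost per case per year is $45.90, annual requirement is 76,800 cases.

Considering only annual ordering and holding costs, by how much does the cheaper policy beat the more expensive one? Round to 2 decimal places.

$2,608.66

TC(Q) = (D/Q)S + (Q/2)H
TC(538) = (76,800/538)×390 + (538/2)×45.9 = $68,019.96
TC(2,277) = (76,800/2,277)×390 + (2,277/2)×45.9 = $65,411.30
Lots of 2,277 are cheaper by $2,608.66.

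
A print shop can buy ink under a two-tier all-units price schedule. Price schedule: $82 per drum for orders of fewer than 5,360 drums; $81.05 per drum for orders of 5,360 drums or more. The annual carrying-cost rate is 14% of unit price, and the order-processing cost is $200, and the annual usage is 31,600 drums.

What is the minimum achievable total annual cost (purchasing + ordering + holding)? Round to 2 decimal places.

H₁ = 14%×$82 = $11.4800;  H₂ = 14%×$81.05 = $11.3470
EOQ₁ = √(2×31,600×200/11.4800) = 1,049.31  (< 5,360, feasible at tier 1)
EOQ₂ = √(2×31,600×200/11.3470) = 1,055.44  (< 5,360 → use Q = 5,360 at tier-2 price)
TC(tier 1 (EOQ₁), Q≈1,049.3) = $2,603,246.04
TC(tier 2, Q≈5,360.0) = $2,592,769.06
Minimum at tier 2: $2,592,769.06

$2,592,769.06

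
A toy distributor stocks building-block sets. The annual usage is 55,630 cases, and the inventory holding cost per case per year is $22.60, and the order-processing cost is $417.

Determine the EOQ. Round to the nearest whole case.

1,433 cases

Optimal lot size Q* = (2 × 55,630 × $417 / $22.6)^½ ≈ 1,432.79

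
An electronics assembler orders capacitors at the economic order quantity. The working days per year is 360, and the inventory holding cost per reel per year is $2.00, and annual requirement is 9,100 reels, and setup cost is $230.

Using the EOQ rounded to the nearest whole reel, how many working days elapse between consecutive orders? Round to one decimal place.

57.2 days

Optimal lot size Q* = (2 × 9,100 × $230 / $2)^½ ≈ 1,446.72 → Q = 1,447 reels
T = Q/D × 360 days = 1,447/9,100 × 360 = 57.244 days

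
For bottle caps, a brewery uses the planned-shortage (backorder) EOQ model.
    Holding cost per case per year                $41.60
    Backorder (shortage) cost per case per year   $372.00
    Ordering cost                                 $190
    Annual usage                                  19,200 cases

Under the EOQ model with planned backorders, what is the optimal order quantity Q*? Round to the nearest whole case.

442 cases

Basic EOQ = √(2·19,200·190/41.6) = 418.789
Backorder adjustment √((H+b)/b) = √((41.6+372)/372) = 1.0544
Q* = 418.789 × 1.0544 ≈ 441.59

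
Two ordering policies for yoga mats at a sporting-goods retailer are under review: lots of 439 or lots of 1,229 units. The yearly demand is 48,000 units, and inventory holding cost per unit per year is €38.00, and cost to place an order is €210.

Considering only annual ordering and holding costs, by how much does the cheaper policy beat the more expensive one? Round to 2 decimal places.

For each Q, cost = (D/Q)·S + (Q/2)·H.
TC(439) = (48,000/439)×210 + (439/2)×38 = €31,302.28
TC(1,229) = (48,000/1,229)×210 + (1,229/2)×38 = €31,552.79
Lots of 439 are cheaper by €250.51.

€250.51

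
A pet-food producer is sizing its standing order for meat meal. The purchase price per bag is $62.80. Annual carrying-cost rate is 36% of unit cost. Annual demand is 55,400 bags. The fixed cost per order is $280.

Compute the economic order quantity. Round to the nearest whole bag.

Carrying cost H = $62.8 × 36% = $22.6080/bag/yr
Q* = √(2·D·S / H) = √(2·55,400·280 / 22.608) = √1,372,257.6 ≈ 1,171.43

1,171 bags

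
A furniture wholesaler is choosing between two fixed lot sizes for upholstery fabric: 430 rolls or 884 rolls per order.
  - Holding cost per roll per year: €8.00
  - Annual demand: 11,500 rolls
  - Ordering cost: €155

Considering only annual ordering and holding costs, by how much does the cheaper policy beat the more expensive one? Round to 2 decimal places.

€312.95

TC(Q) = (D/Q)S + (Q/2)H
TC(430) = (11,500/430)×155 + (430/2)×8 = €5,865.35
TC(884) = (11,500/884)×155 + (884/2)×8 = €5,552.40
Cheaper: Q = 884.  Difference = €312.95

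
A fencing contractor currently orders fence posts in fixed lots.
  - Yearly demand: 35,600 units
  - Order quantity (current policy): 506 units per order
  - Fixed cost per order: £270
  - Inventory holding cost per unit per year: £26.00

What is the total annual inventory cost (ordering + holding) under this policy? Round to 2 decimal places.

Annual ordering cost = (D/Q)·S = (35,600/506) × 270 = £18,996.05
Annual holding cost  = (Q/2)·H = (506/2) × 26 = £6,578.00
Total = £18,996.05 + £6,578.00 = £25,574.05

£25,574.05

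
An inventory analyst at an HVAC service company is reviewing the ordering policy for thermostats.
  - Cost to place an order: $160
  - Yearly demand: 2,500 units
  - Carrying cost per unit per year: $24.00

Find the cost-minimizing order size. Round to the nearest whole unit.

183 units

EOQ = √(2DS/H) = √(2 × 2,500 × 160 / 24)
    = √(33,333.33) ≈ 182.57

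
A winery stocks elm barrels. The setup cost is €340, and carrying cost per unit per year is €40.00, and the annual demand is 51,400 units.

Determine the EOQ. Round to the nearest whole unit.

Q* = √(2·D·S / H) = √(2·51,400·340 / 40) = √873,800.0 ≈ 934.77

935 units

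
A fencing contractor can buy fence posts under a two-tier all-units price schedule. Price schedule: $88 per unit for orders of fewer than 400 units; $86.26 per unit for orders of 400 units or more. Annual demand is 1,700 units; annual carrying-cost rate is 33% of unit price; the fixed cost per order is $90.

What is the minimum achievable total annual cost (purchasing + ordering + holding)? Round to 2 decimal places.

H₁ = 33%×$88 = $29.0400;  H₂ = 33%×$86.26 = $28.4658
EOQ₁ = √(2×1,700×90/29.0400) = 102.65  (< 400, feasible at tier 1)
EOQ₂ = √(2×1,700×90/28.4658) = 103.68  (< 400 → use Q = 400 at tier-2 price)
TC(tier 1 (EOQ₁), Q≈102.7) = $152,580.98
TC(tier 2, Q≈400.0) = $152,717.66
Minimum at tier 1 (EOQ₁): $152,580.98

$152,580.98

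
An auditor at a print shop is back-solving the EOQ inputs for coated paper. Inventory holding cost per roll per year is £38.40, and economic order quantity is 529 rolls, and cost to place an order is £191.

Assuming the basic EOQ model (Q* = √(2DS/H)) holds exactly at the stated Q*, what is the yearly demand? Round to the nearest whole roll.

28,131 rolls per year

EOQ relation: Q² = 2DS/H, so rearrange for the unknown.
D = Q²H / (2S) = 529² × 38.4 / (2 × 191) = 28,130.61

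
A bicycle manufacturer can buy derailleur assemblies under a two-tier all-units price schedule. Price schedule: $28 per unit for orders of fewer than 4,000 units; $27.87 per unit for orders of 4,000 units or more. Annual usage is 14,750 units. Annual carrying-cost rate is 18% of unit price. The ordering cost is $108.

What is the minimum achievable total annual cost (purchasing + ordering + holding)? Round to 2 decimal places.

H₁ = 18%×$28 = $5.0400;  H₂ = 18%×$27.87 = $5.0166
EOQ₁ = √(2×14,750×108/5.0400) = 795.07  (< 4,000, feasible at tier 1)
EOQ₂ = √(2×14,750×108/5.0166) = 796.93  (< 4,000 → use Q = 4,000 at tier-2 price)
TC(tier 1 (EOQ₁), Q≈795.1) = $417,007.17
TC(tier 2, Q≈4,000.0) = $421,513.95
Minimum at tier 1 (EOQ₁): $417,007.17

$417,007.17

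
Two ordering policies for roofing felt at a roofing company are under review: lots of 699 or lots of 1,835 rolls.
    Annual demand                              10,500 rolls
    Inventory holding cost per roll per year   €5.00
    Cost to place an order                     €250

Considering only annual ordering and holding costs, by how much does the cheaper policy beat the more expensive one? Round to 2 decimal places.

€515.15

For each Q, cost = (D/Q)·S + (Q/2)·H.
TC(699) = (10,500/699)×250 + (699/2)×5 = €5,502.86
TC(1,835) = (10,500/1,835)×250 + (1,835/2)×5 = €6,018.02
Lots of 699 are cheaper by €515.15.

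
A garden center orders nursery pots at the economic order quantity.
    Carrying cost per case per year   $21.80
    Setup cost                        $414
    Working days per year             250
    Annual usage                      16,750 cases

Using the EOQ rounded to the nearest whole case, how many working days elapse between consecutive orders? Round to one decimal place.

11.9 days

Optimal lot size Q* = (2 × 16,750 × $414 / $21.8)^½ ≈ 797.62 → Q = 798 cases
T = Q/D × 250 days = 798/16,750 × 250 = 11.910 days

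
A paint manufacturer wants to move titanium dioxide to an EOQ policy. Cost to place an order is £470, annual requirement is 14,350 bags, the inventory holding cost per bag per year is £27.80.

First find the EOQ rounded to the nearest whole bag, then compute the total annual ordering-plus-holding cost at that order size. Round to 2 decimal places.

£19,364.77

Optimal lot size Q* = (2 × 14,350 × £470 / £27.8)^½ ≈ 696.57 → Q = 697 bags
Annual ordering cost = (D/Q)·S = (14,350/697) × 470 = £9,676.47
Annual holding cost  = (Q/2)·H = (697/2) × 27.8 = £9,688.30
Total = £9,676.47 + £9,688.30 = £19,364.77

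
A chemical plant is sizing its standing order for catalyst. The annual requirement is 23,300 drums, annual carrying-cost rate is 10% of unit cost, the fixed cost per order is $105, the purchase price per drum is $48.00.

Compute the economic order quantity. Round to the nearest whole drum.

Holding cost per drum per year: H = 10% × $48 = $4.8000
Q* = √(2·D·S / H) = √(2·23,300·105 / 4.8) = √1,019,375.0 ≈ 1,009.64

1,010 drums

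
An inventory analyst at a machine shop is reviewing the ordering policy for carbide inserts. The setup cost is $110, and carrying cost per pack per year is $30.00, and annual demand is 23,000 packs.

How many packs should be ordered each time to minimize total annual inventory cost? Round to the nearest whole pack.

Q* = √(2·D·S / H) = √(2·23,000·110 / 30) = √168,666.7 ≈ 410.69

411 packs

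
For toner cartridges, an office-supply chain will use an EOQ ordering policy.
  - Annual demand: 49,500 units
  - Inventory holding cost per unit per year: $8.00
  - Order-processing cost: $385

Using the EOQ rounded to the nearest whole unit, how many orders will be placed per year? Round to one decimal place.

Optimal lot size Q* = (2 × 49,500 × $385 / $8)^½ ≈ 2,182.74 → Q = 2,183
N = D/Q = 49,500/2,183 ≈ 22.675 orders/yr

22.7 orders per year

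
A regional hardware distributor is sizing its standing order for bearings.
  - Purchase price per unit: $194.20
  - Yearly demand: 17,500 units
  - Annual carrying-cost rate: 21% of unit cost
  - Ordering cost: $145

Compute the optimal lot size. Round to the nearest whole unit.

353 units

Carrying cost H = $194.2 × 21% = $40.7820/unit/yr
EOQ = √(2DS/H) = √(2 × 17,500 × 145 / 40.782)
    = √(124,442.16) ≈ 352.76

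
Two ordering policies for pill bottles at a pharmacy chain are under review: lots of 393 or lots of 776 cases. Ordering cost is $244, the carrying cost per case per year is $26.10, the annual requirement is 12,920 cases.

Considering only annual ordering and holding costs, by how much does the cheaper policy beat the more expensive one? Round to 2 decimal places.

$1,039.05

TC(Q) = (D/Q)S + (Q/2)H
TC(393) = (12,920/393)×244 + (393/2)×26.1 = $13,150.23
TC(776) = (12,920/776)×244 + (776/2)×26.1 = $14,189.27
|ΔTC| = |$13,150.23 − $14,189.27| = $1,039.05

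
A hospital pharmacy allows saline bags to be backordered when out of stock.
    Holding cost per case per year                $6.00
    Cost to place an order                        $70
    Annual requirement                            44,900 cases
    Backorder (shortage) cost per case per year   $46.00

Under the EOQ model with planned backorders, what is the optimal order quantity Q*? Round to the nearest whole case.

Q* = √(2DS/H) · √((H + b)/b)
   = √(2 × 44,900 × 70 / 6) · √((6 + 46) / 46)
   = 1,023.556 × 1.0632 ≈ 1,088.26

1,088 cases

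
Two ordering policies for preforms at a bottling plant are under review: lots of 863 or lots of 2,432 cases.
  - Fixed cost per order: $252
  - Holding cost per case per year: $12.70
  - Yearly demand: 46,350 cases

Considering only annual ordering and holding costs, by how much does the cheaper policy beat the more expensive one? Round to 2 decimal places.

For each Q, cost = (D/Q)·S + (Q/2)·H.
TC(863) = (46,350/863)×252 + (863/2)×12.7 = $19,014.46
TC(2,432) = (46,350/2,432)×252 + (2,432/2)×12.7 = $20,245.91
|ΔTC| = |$19,014.46 − $20,245.91| = $1,231.45

$1,231.45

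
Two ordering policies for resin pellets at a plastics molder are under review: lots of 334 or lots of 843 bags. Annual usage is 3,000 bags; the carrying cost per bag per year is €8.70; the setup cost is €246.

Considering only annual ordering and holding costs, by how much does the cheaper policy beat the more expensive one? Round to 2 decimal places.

TC(Q) = (D/Q)S + (Q/2)H
TC(334) = (3,000/334)×246 + (334/2)×8.7 = €3,662.48
TC(843) = (3,000/843)×246 + (843/2)×8.7 = €4,542.49
Cheaper: Q = 334.  Difference = €880.01

€880.01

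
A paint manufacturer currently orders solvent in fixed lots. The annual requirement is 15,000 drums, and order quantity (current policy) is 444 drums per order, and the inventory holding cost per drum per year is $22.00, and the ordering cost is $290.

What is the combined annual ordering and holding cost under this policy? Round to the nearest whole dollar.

Ordering: D/Q × S = 15,000/444 × $290 = $9,797.30
Holding:  Q/2 × H = 444/2 × $22 = $4,884.00
Total = $9,797.30 + $4,884.00 = $14,681.30

$14,681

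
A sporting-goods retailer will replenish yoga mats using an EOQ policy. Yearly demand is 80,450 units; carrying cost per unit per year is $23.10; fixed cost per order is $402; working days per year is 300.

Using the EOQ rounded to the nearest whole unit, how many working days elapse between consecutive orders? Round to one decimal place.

EOQ = √(2DS/H) = √(2 × 80,450 × 402 / 23.1)
    = √(2,800,077.92) ≈ 1,673.34 → Q = 1,673 units
Cycle time = (working days × Q)/D = (300 × 1,673) / 80,450 = 6.239 days

6.2 days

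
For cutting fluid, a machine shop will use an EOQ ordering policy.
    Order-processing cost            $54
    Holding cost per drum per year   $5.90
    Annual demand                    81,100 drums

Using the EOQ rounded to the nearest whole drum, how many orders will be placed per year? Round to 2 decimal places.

66.58 orders per year

Q* = √(2·D·S / H) = √(2·81,100·54 / 5.9) = √1,484,542.4 ≈ 1,218.42 → Q = 1,218
N = D/Q = 81,100/1,218 ≈ 66.585 orders/yr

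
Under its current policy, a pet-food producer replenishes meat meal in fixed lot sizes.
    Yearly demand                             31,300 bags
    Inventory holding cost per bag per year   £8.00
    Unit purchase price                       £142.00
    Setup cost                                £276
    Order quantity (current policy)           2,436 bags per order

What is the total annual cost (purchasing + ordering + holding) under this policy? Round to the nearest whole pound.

£4,457,890

Annual ordering cost = (D/Q)·S = (31,300/2,436) × 276 = £3,546.31
Annual holding cost  = (Q/2)·H = (2,436/2) × 8 = £9,744.00
Purchase cost = D·C = 31,300 × 142 = £4,444,600.00
Total = £3,546.31 + £9,744.00 + £4,444,600.00 = £4,457,890.31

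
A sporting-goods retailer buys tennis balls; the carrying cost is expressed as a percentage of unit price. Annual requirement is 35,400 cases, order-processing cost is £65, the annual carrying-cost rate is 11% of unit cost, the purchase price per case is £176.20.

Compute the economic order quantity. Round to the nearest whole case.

487 cases

Carrying cost H = £176.2 × 11% = £19.3820/case/yr
2DS/H = 2·35,400·65/19.382 = 237,436.80
EOQ = √237,436.80 ≈ 487.27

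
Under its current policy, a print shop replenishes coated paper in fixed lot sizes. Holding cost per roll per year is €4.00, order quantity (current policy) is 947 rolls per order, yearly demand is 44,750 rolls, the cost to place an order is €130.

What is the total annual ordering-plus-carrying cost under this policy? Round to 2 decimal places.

Ordering: D/Q × S = 44,750/947 × €130 = €6,143.08
Holding:  Q/2 × H = 947/2 × €4 = €1,894.00
Total = €6,143.08 + €1,894.00 = €8,037.08

€8,037.08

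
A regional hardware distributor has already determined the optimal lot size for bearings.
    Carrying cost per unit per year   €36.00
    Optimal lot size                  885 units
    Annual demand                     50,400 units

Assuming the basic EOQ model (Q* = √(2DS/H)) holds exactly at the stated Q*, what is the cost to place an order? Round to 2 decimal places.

€279.72

From Q* = √(2DS/H) ⇒ Q*² = 2DS/H.
S = Q²H / (2D) = 885² × 36 / (2 × 50,400) = 279.7232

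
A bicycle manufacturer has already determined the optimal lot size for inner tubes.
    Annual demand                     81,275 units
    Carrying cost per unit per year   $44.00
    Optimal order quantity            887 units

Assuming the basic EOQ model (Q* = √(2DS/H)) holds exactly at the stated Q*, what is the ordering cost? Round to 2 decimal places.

$212.97

EOQ relation: Q² = 2DS/H, so rearrange for the unknown.
S = Q²H / (2D) = 887² × 44 / (2 × 81,275) = 212.9673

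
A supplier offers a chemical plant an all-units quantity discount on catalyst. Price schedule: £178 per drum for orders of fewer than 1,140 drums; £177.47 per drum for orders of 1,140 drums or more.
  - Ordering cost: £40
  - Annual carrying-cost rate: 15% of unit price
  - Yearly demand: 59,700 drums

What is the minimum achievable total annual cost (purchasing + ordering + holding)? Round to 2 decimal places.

H₁ = 15%×£178 = £26.7000;  H₂ = 15%×£177.47 = £26.6205
EOQ₁ = √(2×59,700×40/26.7000) = 422.94  (< 1,140, feasible at tier 1)
EOQ₂ = √(2×59,700×40/26.6205) = 423.57  (< 1,140 → use Q = 1,140 at tier-2 price)
TC(tier 1 (EOQ₁), Q≈422.9) = £10,637,892.44
TC(tier 2, Q≈1,140.0) = £10,612,227.42
Minimum at tier 2: £10,612,227.42

£10,612,227.42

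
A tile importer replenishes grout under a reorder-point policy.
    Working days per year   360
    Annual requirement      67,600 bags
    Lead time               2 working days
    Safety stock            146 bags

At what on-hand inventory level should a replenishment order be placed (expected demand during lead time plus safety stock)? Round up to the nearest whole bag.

Daily demand d = 67,600 / 360 = 187.778 bags/day
Demand during lead time = 187.778 × 2 = 375.56
Reorder point = 375.56 + 146 = 521.56 → round up

522 bags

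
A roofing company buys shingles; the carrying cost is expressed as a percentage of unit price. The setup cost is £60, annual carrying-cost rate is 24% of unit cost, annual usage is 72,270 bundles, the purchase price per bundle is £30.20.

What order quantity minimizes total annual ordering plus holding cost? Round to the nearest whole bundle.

H = i·C = 0.24 × £30.2 = £7.2480 per bundle-year
2DS/H = 2·72,270·60/7.248 = 1,196,523.18
EOQ = √1,196,523.18 ≈ 1,093.86

1,094 bundles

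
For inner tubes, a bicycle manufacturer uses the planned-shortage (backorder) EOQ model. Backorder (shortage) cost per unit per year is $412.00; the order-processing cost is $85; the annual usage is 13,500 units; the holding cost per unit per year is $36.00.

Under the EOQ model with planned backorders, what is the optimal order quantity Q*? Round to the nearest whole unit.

Basic EOQ = √(2·13,500·85/36) = 252.488
Backorder adjustment √((H+b)/b) = √((36+412)/412) = 1.0428
Q* = 252.488 × 1.0428 ≈ 263.29

263 units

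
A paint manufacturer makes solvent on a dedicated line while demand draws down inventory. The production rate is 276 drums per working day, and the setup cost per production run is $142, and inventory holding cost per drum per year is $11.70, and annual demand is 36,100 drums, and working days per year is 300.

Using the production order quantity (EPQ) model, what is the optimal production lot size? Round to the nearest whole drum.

Daily demand d = 36,100/300 = 120.333; p = 276; 1 − d/p = 0.56401
EPQ = √(2DS / (H(1 − d/p)))
    = √(2 × 36,100 × 142 / (11.7 × 0.56401)) ≈ 1,246.45

1,246 drums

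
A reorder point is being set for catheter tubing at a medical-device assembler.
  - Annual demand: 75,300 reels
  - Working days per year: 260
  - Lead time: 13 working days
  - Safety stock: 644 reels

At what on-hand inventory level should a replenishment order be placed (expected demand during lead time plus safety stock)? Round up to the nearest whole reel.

4,409 reels

Daily demand d = 75,300 / 260 = 289.615 reels/day
Demand during lead time = 289.615 × 13 = 3,765.00
Reorder point = 3,765.00 + 644 = 4,409.00 → round up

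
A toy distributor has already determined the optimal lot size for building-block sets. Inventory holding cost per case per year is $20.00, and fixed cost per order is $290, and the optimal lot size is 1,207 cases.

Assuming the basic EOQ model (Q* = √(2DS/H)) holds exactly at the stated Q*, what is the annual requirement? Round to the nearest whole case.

50,236 cases per year

From Q* = √(2DS/H) ⇒ Q*² = 2DS/H.
D = Q²H / (2S) = 1,207² × 20 / (2 × 290) = 50,236.17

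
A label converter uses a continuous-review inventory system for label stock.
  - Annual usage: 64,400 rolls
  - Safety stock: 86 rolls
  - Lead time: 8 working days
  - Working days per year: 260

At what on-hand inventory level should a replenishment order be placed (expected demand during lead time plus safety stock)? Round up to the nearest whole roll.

2,068 rolls

Daily demand d = 64,400 / 260 = 247.692 rolls/day
Demand during lead time = 247.692 × 8 = 1,981.54
Reorder point = 1,981.54 + 86 = 2,067.54 → round up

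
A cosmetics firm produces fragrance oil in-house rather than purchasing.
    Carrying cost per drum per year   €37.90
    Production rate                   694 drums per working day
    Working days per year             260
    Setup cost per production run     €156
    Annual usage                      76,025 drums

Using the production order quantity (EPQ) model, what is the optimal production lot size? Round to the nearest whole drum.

d = 76,025/260 = 292.4038 drums/day;  effective holding cost H(1 − d/p) = 37.9·(1 − 292.4038/694) = 21.93155
Q* = √(2DS / H_eff) = √(2·76,025·156 / 21.93155) ≈ 1,039.97

1,040 drums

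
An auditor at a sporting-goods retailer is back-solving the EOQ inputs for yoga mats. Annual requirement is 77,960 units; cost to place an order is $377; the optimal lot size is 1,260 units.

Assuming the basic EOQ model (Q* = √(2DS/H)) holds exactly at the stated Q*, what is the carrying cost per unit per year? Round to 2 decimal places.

Since Q* = (2DS/H)^½, squaring gives Q*²·H = 2DS.
H = 2DS / Q² = 2 × 77,960 × 377 / 1,260² = 37.0256

$37.03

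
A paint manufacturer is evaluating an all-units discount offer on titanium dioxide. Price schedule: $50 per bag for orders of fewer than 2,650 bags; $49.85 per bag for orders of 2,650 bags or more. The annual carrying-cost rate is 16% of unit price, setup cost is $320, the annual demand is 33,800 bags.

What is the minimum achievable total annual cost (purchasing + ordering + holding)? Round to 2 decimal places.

H₁ = 16%×$50 = $8.0000;  H₂ = 16%×$49.85 = $7.9760
EOQ₁ = √(2×33,800×320/8.0000) = 1,644.38  (< 2,650, feasible at tier 1)
EOQ₂ = √(2×33,800×320/7.9760) = 1,646.86  (< 2,650 → use Q = 2,650 at tier-2 price)
TC(tier 1 (EOQ₁), Q≈1,644.4) = $1,703,155.08
TC(tier 2, Q≈2,650.0) = $1,699,579.71
Minimum at tier 2: $1,699,579.71

$1,699,579.71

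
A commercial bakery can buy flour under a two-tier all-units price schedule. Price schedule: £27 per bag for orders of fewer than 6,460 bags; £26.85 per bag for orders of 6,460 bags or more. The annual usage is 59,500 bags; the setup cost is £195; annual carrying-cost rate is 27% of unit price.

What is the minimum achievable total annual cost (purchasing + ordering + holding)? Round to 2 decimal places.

H₁ = 27%×£27 = £7.2900;  H₂ = 27%×£26.85 = £7.2495
EOQ₁ = √(2×59,500×195/7.2900) = 1,784.13  (< 6,460, feasible at tier 1)
EOQ₂ = √(2×59,500×195/7.2495) = 1,789.11  (< 6,460 → use Q = 6,460 at tier-2 price)
TC(tier 1 (EOQ₁), Q≈1,784.1) = £1,619,506.32
TC(tier 2, Q≈6,460.0) = £1,622,786.94
Minimum at tier 1 (EOQ₁): £1,619,506.32

£1,619,506.32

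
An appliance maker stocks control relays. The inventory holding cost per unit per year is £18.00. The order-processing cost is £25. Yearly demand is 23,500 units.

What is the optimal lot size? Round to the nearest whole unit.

2DS/H = 2·23,500·25/18 = 65,277.78
EOQ = √65,277.78 ≈ 255.50

255 units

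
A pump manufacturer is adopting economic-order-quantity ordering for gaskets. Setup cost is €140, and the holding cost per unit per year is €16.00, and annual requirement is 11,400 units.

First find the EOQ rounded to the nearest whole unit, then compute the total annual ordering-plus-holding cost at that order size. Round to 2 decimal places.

€7,146.47

Q* = √(2·D·S / H) = √(2·11,400·140 / 16) = √199,500.0 ≈ 446.65 → Q = 447 units
Ordering: D/Q × S = 11,400/447 × €140 = €3,570.47
Holding:  Q/2 × H = 447/2 × €16 = €3,576.00
Total = €3,570.47 + €3,576.00 = €7,146.47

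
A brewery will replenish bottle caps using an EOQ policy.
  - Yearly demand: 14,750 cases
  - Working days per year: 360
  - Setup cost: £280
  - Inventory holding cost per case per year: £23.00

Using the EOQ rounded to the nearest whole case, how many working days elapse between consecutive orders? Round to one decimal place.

14.6 days

Q* = √(2·D·S / H) = √(2·14,750·280 / 23) = √359,130.4 ≈ 599.27 → Q = 599 cases
T = Q/D × 360 days = 599/14,750 × 360 = 14.620 days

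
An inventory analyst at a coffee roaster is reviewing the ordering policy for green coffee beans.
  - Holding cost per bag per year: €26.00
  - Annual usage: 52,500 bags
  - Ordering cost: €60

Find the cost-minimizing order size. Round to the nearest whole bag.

Q* = √(2·D·S / H) = √(2·52,500·60 / 26) = √242,307.7 ≈ 492.25

492 bags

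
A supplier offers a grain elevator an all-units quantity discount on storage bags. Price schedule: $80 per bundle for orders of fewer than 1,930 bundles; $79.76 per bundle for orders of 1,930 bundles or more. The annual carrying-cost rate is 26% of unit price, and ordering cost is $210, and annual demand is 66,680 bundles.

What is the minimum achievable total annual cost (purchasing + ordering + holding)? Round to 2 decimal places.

$5,345,663.92

H₁ = 26%×$80 = $20.8000;  H₂ = 26%×$79.76 = $20.7376
EOQ₁ = √(2×66,680×210/20.8000) = 1,160.35  (< 1,930, feasible at tier 1)
EOQ₂ = √(2×66,680×210/20.7376) = 1,162.10  (< 1,930 → use Q = 1,930 at tier-2 price)
TC(tier 1 (EOQ₁), Q≈1,160.4) = $5,358,535.38
TC(tier 2, Q≈1,930.0) = $5,345,663.92
Minimum at tier 2: $5,345,663.92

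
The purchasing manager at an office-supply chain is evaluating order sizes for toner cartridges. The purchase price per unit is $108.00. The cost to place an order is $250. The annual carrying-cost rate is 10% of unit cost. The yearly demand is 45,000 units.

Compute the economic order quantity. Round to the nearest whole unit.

Carrying cost H = $108 × 10% = $10.8000/unit/yr
2DS/H = 2·45,000·250/10.8 = 2,083,333.33
EOQ = √2,083,333.33 ≈ 1,443.38

1,443 units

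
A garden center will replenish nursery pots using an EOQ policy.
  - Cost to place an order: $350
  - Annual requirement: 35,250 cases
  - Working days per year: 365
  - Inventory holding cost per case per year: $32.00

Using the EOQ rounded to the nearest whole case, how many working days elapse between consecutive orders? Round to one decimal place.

9.1 days

EOQ = √(2DS/H) = √(2 × 35,250 × 350 / 32)
    = √(771,093.75) ≈ 878.12 → Q = 878 cases
Cycle time = (working days × Q)/D = (365 × 878) / 35,250 = 9.091 days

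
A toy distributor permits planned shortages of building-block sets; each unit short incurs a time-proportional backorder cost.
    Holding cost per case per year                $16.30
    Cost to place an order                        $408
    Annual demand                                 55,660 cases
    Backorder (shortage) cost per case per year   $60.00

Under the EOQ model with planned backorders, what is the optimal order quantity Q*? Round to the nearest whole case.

1,882 cases

Q* = √(2DS/H) · √((H + b)/b)
   = √(2 × 55,660 × 408 / 16.3) · √((16.3 + 60) / 60)
   = 1,669.256 × 1.1277 ≈ 1,882.39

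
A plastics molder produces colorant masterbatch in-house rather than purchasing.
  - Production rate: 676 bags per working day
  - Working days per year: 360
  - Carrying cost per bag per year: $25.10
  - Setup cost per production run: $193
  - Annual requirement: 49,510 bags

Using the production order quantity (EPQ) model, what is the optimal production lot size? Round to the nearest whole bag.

978 bags

d = 49,510/360 = 137.5278 bags/day;  effective holding cost H(1 − d/p) = 25.1·(1 − 137.5278/676) = 19.99357
Q* = √(2DS / H_eff) = √(2·49,510·193 / 19.99357) ≈ 977.68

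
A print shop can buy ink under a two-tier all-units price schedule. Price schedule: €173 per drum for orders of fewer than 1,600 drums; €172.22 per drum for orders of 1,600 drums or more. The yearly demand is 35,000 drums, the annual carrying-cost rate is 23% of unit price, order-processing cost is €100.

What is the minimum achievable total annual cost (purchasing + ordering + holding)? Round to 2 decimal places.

H₁ = 23%×€173 = €39.7900;  H₂ = 23%×€172.22 = €39.6106
EOQ₁ = √(2×35,000×100/39.7900) = 419.43  (< 1,600, feasible at tier 1)
EOQ₂ = √(2×35,000×100/39.6106) = 420.38  (< 1,600 → use Q = 1,600 at tier-2 price)
TC(tier 1 (EOQ₁), Q≈419.4) = €6,071,689.22
TC(tier 2, Q≈1,600.0) = €6,061,575.98
Minimum at tier 2: €6,061,575.98

€6,061,575.98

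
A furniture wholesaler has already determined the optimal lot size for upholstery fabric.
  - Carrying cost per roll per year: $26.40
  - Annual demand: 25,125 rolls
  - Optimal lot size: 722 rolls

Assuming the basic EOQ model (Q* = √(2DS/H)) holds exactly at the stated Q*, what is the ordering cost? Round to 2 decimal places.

From Q* = √(2DS/H) ⇒ Q*² = 2DS/H.
S = Q²H / (2D) = 722² × 26.4 / (2 × 25,125) = 273.8686

$273.87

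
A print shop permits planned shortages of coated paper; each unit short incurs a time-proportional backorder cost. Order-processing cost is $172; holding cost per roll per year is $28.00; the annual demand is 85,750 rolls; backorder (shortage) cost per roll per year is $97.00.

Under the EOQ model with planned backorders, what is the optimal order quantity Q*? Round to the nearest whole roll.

1,165 rolls

Basic EOQ = √(2·85,750·172/28) = 1,026.401
Backorder adjustment √((H+b)/b) = √((28+97)/97) = 1.1352
Q* = 1,026.401 × 1.1352 ≈ 1,165.16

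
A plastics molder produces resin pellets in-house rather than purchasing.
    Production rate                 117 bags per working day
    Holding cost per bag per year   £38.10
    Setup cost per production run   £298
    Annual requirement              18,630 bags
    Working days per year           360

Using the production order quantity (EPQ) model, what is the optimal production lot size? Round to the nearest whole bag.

723 bags

d = 18,630/360 = 51.7500 bags/day;  effective holding cost H(1 − d/p) = 38.1·(1 − 51.7500/117) = 21.24808
Q* = √(2DS / H_eff) = √(2·18,630·298 / 21.24808) ≈ 722.89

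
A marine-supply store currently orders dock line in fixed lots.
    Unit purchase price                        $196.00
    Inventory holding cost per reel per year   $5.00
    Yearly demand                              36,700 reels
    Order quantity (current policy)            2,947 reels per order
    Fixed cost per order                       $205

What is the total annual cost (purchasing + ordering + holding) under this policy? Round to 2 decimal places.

Ordering: D/Q × S = 36,700/2,947 × $205 = $2,552.94
Holding:  Q/2 × H = 2,947/2 × $5 = $7,367.50
Purchase cost = D·C = 36,700 × 196 = $7,193,200.00
Total = $2,552.94 + $7,367.50 + $7,193,200.00 = $7,203,120.44

$7,203,120.44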